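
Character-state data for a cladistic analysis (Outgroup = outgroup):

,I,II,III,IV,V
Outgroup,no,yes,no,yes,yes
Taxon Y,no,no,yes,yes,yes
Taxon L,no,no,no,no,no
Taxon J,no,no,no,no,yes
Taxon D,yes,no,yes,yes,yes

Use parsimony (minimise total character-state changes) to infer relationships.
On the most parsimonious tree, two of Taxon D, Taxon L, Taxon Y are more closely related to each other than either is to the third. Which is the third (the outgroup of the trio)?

Taxon L

Character polarity is set by the outgroup: the derived state is whichever differs from the outgroup's state, so for II, IV, V the derived state is 'no', and for the remaining characters it is 'yes'.
I: derived state 'yes' in Taxon D only — an autapomorphy, so it tells us nothing about relationships among taxa.
All ingroup taxa share the derived state 'no' for II; it defines the ingroup but does not resolve relationships within it.
III: derived state 'yes' in Taxon D and Taxon Y only — synapomorphy for {Taxon D, Taxon Y}.
Only Taxon J and Taxon L show the derived state 'no' for IV, supporting them as a clade.
V (derived state 'no') is unique to Taxon L (autapomorphy; uninformative for grouping).
Most parsimonious ingroup topology: ((Taxon Y,Taxon D),(Taxon L,Taxon J)).
Taxon D and Taxon Y share a more recent common ancestor with each other than either does with Taxon L, so Taxon L is the least closely related of the three.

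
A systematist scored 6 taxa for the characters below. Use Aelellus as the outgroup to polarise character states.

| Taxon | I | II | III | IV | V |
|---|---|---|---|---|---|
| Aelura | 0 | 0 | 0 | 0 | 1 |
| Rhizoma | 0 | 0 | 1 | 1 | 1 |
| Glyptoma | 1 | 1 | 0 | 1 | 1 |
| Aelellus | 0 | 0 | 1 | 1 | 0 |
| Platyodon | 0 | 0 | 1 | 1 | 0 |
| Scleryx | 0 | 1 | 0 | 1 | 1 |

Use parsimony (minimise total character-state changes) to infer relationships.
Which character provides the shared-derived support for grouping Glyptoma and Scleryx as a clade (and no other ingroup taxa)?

Character polarity is set by the outgroup: the derived state is whichever differs from the outgroup's state, so for III, IV the derived state is '0', and for the remaining characters it is '1'.
I (derived state '1') is unique to Glyptoma (autapomorphy; uninformative for grouping).
Only Glyptoma and Scleryx show the derived state '1' for II, supporting them as a clade.
III (derived state '0') is shared by Aelura, Glyptoma, and Scleryx — a synapomorphy uniting that clade.
IV: derived state '0' in Aelura only — an autapomorphy, so it tells us nothing about relationships among taxa.
Only Aelura, Glyptoma, Rhizoma, and Scleryx show the derived state '1' for V, supporting them as a clade.
Most parsimonious ingroup topology: ((((Scleryx,Glyptoma),Aelura),Rhizoma),Platyodon).
The clade {Glyptoma, Scleryx} is supported by II: its derived state '1' occurs in exactly those taxa and in no other taxon (including the outgroup).

II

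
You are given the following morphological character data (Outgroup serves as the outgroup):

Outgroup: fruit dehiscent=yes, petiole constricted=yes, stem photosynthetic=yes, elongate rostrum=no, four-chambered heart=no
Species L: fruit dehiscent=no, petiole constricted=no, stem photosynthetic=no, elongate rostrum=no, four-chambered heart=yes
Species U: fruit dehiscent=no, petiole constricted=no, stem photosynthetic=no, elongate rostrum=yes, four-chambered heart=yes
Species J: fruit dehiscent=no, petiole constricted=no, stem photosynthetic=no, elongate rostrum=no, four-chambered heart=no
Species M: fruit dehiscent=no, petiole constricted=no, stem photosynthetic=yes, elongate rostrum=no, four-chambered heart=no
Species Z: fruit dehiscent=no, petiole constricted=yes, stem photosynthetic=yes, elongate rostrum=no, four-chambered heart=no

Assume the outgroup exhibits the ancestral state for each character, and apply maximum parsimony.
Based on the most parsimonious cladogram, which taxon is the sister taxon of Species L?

Character polarity is set by the outgroup: the derived state is whichever differs from the outgroup's state, so for fruit dehiscent, petiole constricted, stem photosynthetic the derived state is 'no', and for the remaining characters it is 'yes'.
All ingroup taxa share the derived state 'no' for fruit dehiscent; it defines the ingroup but does not resolve relationships within it.
Only Species J, Species L, Species M, and Species U show the derived state 'no' for petiole constricted, supporting them as a clade.
stem photosynthetic (derived state 'no') is shared by Species J, Species L, and Species U — a synapomorphy uniting that clade.
elongate rostrum: derived state 'yes' in Species U only — an autapomorphy, so it tells us nothing about relationships among taxa.
four-chambered heart (derived state 'yes') is shared by Species L and Species U — a synapomorphy uniting that clade.
Most parsimonious ingroup topology: ((((Species L,Species U),Species J),Species M),Species Z).
Species L and Species U form a cherry on this tree, so they are sister taxa.

Species U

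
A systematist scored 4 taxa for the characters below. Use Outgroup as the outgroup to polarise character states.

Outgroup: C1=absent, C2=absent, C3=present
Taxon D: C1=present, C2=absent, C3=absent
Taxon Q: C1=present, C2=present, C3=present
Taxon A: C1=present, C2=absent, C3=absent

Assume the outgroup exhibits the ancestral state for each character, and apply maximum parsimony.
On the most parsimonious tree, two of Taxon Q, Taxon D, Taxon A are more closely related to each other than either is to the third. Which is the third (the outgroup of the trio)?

Taxon Q

Character polarity is set by the outgroup: the derived state is whichever differs from the outgroup's state, so for C3 the derived state is 'absent', and for the remaining characters it is 'present'.
C1 (derived state 'present') is shared by all ingroup taxa — unites the whole ingroup.
C2 (derived state 'present') is unique to Taxon Q (autapomorphy; uninformative for grouping).
Only Taxon A and Taxon D show the derived state 'absent' for C3, supporting them as a clade.
Most parsimonious ingroup topology: ((Taxon D,Taxon A),Taxon Q).
Taxon D and Taxon A share a more recent common ancestor with each other than either does with Taxon Q, so Taxon Q is the least closely related of the three.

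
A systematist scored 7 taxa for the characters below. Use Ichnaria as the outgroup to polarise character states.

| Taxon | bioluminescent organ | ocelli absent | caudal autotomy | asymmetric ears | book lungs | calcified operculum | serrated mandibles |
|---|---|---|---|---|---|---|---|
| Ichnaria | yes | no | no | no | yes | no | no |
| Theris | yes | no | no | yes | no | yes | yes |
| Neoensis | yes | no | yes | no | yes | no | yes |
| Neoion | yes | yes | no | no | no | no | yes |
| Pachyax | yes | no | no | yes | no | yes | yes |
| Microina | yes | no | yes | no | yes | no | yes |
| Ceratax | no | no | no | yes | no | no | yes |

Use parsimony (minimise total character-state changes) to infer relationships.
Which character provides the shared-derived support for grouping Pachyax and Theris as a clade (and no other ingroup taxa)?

calcified operculum

Character polarity is set by the outgroup: the derived state is whichever differs from the outgroup's state, so for bioluminescent organ, book lungs the derived state is 'no', and for the remaining characters it is 'yes'.
bioluminescent organ: derived state 'no' in Ceratax only — an autapomorphy, so it tells us nothing about relationships among taxa.
ocelli absent: derived state 'yes' in Neoion only — an autapomorphy, so it tells us nothing about relationships among taxa.
caudal autotomy (derived state 'yes') is shared by Microina and Neoensis — a synapomorphy uniting that clade.
asymmetric ears: derived state 'yes' in Ceratax, Pachyax, and Theris only — synapomorphy for {Ceratax, Pachyax, Theris}.
Only Ceratax, Neoion, Pachyax, and Theris show the derived state 'no' for book lungs, supporting them as a clade.
calcified operculum: derived state 'yes' in Pachyax and Theris only — synapomorphy for {Pachyax, Theris}.
All ingroup taxa share the derived state 'yes' for serrated mandibles; it defines the ingroup but does not resolve relationships within it.
Most parsimonious ingroup topology: ((((Theris,Pachyax),Ceratax),Neoion),(Neoensis,Microina)).
The clade {Pachyax, Theris} is supported by calcified operculum: its derived state 'yes' occurs in exactly those taxa and in no other taxon (including the outgroup).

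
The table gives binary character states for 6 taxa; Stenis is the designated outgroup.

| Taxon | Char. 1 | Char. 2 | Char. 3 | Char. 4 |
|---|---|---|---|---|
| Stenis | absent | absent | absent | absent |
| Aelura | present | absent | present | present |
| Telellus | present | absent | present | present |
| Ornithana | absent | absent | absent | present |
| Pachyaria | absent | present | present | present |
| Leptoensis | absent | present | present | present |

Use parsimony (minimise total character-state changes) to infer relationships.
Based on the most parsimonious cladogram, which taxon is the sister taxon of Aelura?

The outgroup has state 'absent' for every character, so 'present' is the derived state throughout.
Only Aelura and Telellus show the derived state 'present' for Char. 1, supporting them as a clade.
Char. 2 (derived state 'present') is shared by Leptoensis and Pachyaria — a synapomorphy uniting that clade.
Char. 3 (derived state 'present') is shared by Aelura, Leptoensis, Pachyaria, and Telellus — a synapomorphy uniting that clade.
Char. 4 (derived state 'present') is shared by all ingroup taxa — unites the whole ingroup.
Most parsimonious ingroup topology: (((Aelura,Telellus),(Pachyaria,Leptoensis)),Ornithana).
Aelura and Telellus form a cherry on this tree, so they are sister taxa.

Telellus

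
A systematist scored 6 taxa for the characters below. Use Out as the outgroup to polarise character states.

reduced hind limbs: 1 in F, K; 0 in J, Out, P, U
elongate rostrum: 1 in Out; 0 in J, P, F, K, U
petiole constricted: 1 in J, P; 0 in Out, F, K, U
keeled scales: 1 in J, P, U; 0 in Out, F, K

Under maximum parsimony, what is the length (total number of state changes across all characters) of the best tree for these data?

Character polarity is set by the outgroup: the derived state is whichever differs from the outgroup's state, so for elongate rostrum the derived state is '0', and for the remaining characters it is '1'.
reduced hind limbs: derived state '1' in F and K only — synapomorphy for {F, K}.
elongate rostrum (derived state '0') is shared by all ingroup taxa — unites the whole ingroup.
Only J and P show the derived state '1' for petiole constricted, supporting them as a clade.
keeled scales (derived state '1') is shared by J, P, and U — a synapomorphy uniting that clade.
Most parsimonious ingroup topology: ((K,F),(U,(J,P))).
Changes per character on this tree: reduced hind limbs: 1; elongate rostrum: 1; petiole constricted: 1; keeled scales: 1.
Total = 4.

4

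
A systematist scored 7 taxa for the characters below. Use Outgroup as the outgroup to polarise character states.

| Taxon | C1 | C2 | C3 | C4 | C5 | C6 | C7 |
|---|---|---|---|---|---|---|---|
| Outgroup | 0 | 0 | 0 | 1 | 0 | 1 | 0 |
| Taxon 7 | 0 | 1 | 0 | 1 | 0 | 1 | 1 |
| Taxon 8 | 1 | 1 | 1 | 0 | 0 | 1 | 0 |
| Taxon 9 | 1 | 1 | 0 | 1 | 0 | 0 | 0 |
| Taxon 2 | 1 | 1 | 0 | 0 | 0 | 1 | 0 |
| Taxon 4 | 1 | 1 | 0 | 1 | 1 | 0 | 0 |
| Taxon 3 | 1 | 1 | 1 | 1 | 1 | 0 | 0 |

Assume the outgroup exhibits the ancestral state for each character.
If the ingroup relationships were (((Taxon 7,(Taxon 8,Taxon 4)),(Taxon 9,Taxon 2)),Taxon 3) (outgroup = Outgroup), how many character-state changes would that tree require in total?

13

Map each character onto (((Taxon 7,(Taxon 8,Taxon 4)),(Taxon 9,Taxon 2)),Taxon 3) (rooted by Outgroup) and count the minimum state changes it requires (Fitch parsimony):
C1: 2; C2: 1; C3: 2; C4: 2; C5: 2; C6: 3; C7: 1.
Total tree length = 13.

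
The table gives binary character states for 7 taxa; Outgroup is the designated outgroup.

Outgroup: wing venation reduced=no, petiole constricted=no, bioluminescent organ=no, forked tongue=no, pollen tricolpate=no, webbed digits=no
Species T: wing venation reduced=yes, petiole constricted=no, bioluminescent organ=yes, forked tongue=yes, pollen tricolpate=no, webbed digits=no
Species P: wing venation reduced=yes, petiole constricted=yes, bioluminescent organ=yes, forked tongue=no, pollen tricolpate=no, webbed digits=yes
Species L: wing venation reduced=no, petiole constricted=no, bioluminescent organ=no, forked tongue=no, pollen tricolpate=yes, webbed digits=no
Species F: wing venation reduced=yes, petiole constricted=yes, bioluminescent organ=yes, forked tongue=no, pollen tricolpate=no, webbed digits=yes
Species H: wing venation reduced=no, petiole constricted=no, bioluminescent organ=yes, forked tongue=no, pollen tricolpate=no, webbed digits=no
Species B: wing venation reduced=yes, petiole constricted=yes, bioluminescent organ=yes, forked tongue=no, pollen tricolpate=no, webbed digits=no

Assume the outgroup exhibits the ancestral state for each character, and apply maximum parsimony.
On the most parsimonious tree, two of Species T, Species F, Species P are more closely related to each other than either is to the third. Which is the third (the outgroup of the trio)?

Species T

The outgroup has state 'no' for every character, so 'yes' is the derived state throughout.
wing venation reduced: derived state 'yes' in Species B, Species F, Species P, and Species T only — synapomorphy for {Species B, Species F, Species P, Species T}.
Only Species B, Species F, and Species P show the derived state 'yes' for petiole constricted, supporting them as a clade.
bioluminescent organ: derived state 'yes' in Species B, Species F, Species H, Species P, and Species T only — synapomorphy for {Species B, Species F, Species H, Species P, Species T}.
forked tongue (derived state 'yes') is unique to Species T (autapomorphy; uninformative for grouping).
pollen tricolpate: derived state 'yes' in Species L only — an autapomorphy, so it tells us nothing about relationships among taxa.
Only Species F and Species P show the derived state 'yes' for webbed digits, supporting them as a clade.
Most parsimonious ingroup topology: (((Species T,((Species P,Species F),Species B)),Species H),Species L).
Species F and Species P share a more recent common ancestor with each other than either does with Species T, so Species T is the least closely related of the three.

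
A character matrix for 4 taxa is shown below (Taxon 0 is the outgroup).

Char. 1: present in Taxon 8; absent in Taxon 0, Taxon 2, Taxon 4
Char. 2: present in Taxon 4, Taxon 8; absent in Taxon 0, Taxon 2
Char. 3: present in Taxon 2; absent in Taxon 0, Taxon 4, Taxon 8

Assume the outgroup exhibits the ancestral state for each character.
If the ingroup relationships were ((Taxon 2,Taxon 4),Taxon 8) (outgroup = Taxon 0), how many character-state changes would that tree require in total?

4

Map each character onto ((Taxon 2,Taxon 4),Taxon 8) (rooted by Taxon 0) and count the minimum state changes it requires (Fitch parsimony):
Char. 1: 1; Char. 2: 2; Char. 3: 1.
Total tree length = 4.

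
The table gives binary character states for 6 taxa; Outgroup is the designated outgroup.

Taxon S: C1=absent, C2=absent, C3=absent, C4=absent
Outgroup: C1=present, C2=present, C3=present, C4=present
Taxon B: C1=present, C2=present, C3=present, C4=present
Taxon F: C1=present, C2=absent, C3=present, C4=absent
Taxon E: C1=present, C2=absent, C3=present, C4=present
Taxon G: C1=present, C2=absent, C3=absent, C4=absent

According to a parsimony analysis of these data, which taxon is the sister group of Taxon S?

The outgroup has state 'present' for every character, so 'absent' is the derived state throughout.
C1 (derived state 'absent') is unique to Taxon S (autapomorphy; uninformative for grouping).
C2: derived state 'absent' in Taxon E, Taxon F, Taxon G, and Taxon S only — synapomorphy for {Taxon E, Taxon F, Taxon G, Taxon S}.
C3: derived state 'absent' in Taxon G and Taxon S only — synapomorphy for {Taxon G, Taxon S}.
C4: derived state 'absent' in Taxon F, Taxon G, and Taxon S only — synapomorphy for {Taxon F, Taxon G, Taxon S}.
Most parsimonious ingroup topology: (Taxon B,(((Taxon G,Taxon S),Taxon F),Taxon E)).
Taxon S and Taxon G form a cherry on this tree, so they are sister taxa.

Taxon G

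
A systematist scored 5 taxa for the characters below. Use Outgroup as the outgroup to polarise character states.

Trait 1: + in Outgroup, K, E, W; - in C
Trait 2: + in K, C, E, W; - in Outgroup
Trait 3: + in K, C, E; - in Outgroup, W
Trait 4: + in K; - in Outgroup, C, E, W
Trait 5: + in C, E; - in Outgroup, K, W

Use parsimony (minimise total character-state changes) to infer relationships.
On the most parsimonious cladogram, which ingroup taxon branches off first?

W

Character polarity is set by the outgroup: the derived state is whichever differs from the outgroup's state, so for Trait 1 the derived state is '-', and for the remaining characters it is '+'.
Trait 1: derived state '-' in C only — an autapomorphy, so it tells us nothing about relationships among taxa.
All ingroup taxa share the derived state '+' for Trait 2; it defines the ingroup but does not resolve relationships within it.
Only C, E, and K show the derived state '+' for Trait 3, supporting them as a clade.
Trait 4: derived state '+' in K only — an autapomorphy, so it tells us nothing about relationships among taxa.
Trait 5 (derived state '+') is shared by C and E — a synapomorphy uniting that clade.
Most parsimonious ingroup topology: ((K,(C,E)),W).
W is sister to the clade containing all other ingroup taxa, so it is the earliest-diverging (most basal) ingroup lineage.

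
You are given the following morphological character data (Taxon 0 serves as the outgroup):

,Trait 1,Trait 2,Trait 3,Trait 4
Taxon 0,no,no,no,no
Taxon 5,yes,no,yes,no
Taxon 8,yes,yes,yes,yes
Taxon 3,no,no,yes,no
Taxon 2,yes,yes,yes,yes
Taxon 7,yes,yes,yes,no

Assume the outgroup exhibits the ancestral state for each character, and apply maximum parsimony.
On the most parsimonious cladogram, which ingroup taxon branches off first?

Taxon 3

The outgroup has state 'no' for every character, so 'yes' is the derived state throughout.
Trait 1 (derived state 'yes') is shared by Taxon 2, Taxon 5, Taxon 7, and Taxon 8 — a synapomorphy uniting that clade.
Only Taxon 2, Taxon 7, and Taxon 8 show the derived state 'yes' for Trait 2, supporting them as a clade.
All ingroup taxa share the derived state 'yes' for Trait 3; it defines the ingroup but does not resolve relationships within it.
Trait 4 (derived state 'yes') is shared by Taxon 2 and Taxon 8 — a synapomorphy uniting that clade.
Most parsimonious ingroup topology: ((Taxon 5,((Taxon 8,Taxon 2),Taxon 7)),Taxon 3).
Taxon 3 is sister to the clade containing all other ingroup taxa, so it is the earliest-diverging (most basal) ingroup lineage.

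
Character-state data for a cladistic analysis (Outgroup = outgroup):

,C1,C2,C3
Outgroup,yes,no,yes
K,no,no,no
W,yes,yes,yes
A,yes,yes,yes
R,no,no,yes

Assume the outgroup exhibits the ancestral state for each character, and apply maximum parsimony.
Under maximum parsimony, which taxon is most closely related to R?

K

Character polarity is set by the outgroup: the derived state is whichever differs from the outgroup's state, so for C1, C3 the derived state is 'no', and for the remaining characters it is 'yes'.
Only K and R show the derived state 'no' for C1, supporting them as a clade.
Only A and W show the derived state 'yes' for C2, supporting them as a clade.
C3: derived state 'no' in K only — an autapomorphy, so it tells us nothing about relationships among taxa.
Most parsimonious ingroup topology: ((K,R),(W,A)).
R and K form a cherry on this tree, so they are sister taxa.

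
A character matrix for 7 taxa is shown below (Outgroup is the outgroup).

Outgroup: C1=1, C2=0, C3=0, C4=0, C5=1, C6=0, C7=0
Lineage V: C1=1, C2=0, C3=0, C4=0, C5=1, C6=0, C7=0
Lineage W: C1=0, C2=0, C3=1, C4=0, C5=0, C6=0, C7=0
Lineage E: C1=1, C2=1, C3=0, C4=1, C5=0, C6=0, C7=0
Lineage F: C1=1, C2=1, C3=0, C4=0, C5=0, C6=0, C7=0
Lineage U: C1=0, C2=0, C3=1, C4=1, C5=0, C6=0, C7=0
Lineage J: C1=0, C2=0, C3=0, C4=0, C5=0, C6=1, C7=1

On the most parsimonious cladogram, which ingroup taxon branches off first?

Lineage V

Character polarity is set by the outgroup: the derived state is whichever differs from the outgroup's state, so for C1, C5 the derived state is '0', and for the remaining characters it is '1'.
C1 (derived state '0') is shared by Lineage J, Lineage U, and Lineage W — a synapomorphy uniting that clade.
C2 (derived state '1') is shared by Lineage E and Lineage F — a synapomorphy uniting that clade.
Only Lineage U and Lineage W show the derived state '1' for C3, supporting them as a clade.
C4 (state '1') occurs in Lineage E and Lineage U but conflicts with the nesting implied by the other characters — most parsimoniously interpreted as homoplasy.
C5: derived state '0' in Lineage E, Lineage F, Lineage J, Lineage U, and Lineage W only — synapomorphy for {Lineage E, Lineage F, Lineage J, Lineage U, Lineage W}.
C6: derived state '1' in Lineage J only — an autapomorphy, so it tells us nothing about relationships among taxa.
C7: derived state '1' in Lineage J only — an autapomorphy, so it tells us nothing about relationships among taxa.
Most parsimonious ingroup topology: (Lineage V,(((Lineage W,Lineage U),Lineage J),(Lineage E,Lineage F))).
Lineage V is sister to the clade containing all other ingroup taxa, so it is the earliest-diverging (most basal) ingroup lineage.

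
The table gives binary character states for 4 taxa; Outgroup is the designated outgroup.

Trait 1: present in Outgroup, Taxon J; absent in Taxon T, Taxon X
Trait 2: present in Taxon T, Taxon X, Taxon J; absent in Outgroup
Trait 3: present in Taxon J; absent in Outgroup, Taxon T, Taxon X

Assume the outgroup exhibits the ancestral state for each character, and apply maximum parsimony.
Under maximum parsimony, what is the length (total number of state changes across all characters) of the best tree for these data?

Character polarity is set by the outgroup: the derived state is whichever differs from the outgroup's state, so for Trait 1 the derived state is 'absent', and for the remaining characters it is 'present'.
Trait 1 (derived state 'absent') is shared by Taxon T and Taxon X — a synapomorphy uniting that clade.
All ingroup taxa share the derived state 'present' for Trait 2; it defines the ingroup but does not resolve relationships within it.
Trait 3 (derived state 'present') is unique to Taxon J (autapomorphy; uninformative for grouping).
Most parsimonious ingroup topology: ((Taxon T,Taxon X),Taxon J).
Changes per character on this tree: Trait 1: 1; Trait 2: 1; Trait 3: 1.
Total = 3.

3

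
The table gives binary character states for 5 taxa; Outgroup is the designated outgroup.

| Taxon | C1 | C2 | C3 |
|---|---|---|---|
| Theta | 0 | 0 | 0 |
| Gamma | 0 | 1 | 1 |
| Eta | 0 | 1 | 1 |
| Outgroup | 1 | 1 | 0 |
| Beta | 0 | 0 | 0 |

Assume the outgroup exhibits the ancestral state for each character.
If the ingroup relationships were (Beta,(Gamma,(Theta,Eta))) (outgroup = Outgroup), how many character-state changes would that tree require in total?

Map each character onto (Beta,(Gamma,(Theta,Eta))) (rooted by Outgroup) and count the minimum state changes it requires (Fitch parsimony):
C1: 1; C2: 2; C3: 2.
Total tree length = 5.

5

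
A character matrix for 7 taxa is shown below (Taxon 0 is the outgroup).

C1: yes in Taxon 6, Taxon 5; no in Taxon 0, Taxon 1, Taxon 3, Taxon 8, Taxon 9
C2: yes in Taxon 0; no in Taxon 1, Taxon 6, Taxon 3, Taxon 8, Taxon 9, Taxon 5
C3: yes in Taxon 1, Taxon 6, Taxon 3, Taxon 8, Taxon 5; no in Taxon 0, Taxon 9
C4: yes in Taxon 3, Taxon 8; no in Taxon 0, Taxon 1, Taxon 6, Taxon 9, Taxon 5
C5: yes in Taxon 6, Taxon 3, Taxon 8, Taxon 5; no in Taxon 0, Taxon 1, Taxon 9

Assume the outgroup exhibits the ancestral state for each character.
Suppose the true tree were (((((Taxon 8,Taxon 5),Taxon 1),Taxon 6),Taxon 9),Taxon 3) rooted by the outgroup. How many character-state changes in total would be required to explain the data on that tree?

Map each character onto (((((Taxon 8,Taxon 5),Taxon 1),Taxon 6),Taxon 9),Taxon 3) (rooted by Taxon 0) and count the minimum state changes it requires (Fitch parsimony):
C1: 2; C2: 1; C3: 2; C4: 2; C5: 3.
Total tree length = 10.

10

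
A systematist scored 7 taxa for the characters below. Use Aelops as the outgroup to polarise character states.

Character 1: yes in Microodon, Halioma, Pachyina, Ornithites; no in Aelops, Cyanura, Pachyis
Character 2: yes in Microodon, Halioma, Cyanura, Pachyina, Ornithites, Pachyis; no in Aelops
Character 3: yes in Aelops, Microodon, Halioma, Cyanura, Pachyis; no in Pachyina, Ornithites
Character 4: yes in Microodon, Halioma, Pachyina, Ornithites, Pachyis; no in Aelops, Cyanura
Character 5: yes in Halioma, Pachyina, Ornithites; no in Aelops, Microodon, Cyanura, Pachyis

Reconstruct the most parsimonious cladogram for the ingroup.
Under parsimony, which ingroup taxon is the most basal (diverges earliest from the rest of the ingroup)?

Character polarity is set by the outgroup: the derived state is whichever differs from the outgroup's state, so for Character 3 the derived state is 'no', and for the remaining characters it is 'yes'.
Character 1 (derived state 'yes') is shared by Halioma, Microodon, Ornithites, and Pachyina — a synapomorphy uniting that clade.
Character 2 (derived state 'yes') is shared by all ingroup taxa — unites the whole ingroup.
Only Ornithites and Pachyina show the derived state 'no' for Character 3, supporting them as a clade.
Character 4 (derived state 'yes') is shared by Halioma, Microodon, Ornithites, Pachyina, and Pachyis — a synapomorphy uniting that clade.
Character 5 (derived state 'yes') is shared by Halioma, Ornithites, and Pachyina — a synapomorphy uniting that clade.
Most parsimonious ingroup topology: ((((Halioma,(Pachyina,Ornithites)),Microodon),Pachyis),Cyanura).
Cyanura is sister to the clade containing all other ingroup taxa, so it is the earliest-diverging (most basal) ingroup lineage.

Cyanura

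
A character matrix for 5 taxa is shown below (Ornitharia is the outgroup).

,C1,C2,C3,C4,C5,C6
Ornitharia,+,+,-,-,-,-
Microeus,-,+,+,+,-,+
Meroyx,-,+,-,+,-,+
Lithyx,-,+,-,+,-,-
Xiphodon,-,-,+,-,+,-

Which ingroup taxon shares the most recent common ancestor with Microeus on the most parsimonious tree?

Meroyx

Character polarity is set by the outgroup: the derived state is whichever differs from the outgroup's state, so for C1, C2 the derived state is '-', and for the remaining characters it is '+'.
All ingroup taxa share the derived state '-' for C1; it defines the ingroup but does not resolve relationships within it.
C2: derived state '-' in Xiphodon only — an autapomorphy, so it tells us nothing about relationships among taxa.
C3 groups Microeus and Xiphodon, which is incompatible with the clades supported by the remaining characters; treating it as convergent (homoplasy) costs fewer steps than any alternative tree.
C4 (derived state '+') is shared by Lithyx, Meroyx, and Microeus — a synapomorphy uniting that clade.
C5: derived state '+' in Xiphodon only — an autapomorphy, so it tells us nothing about relationships among taxa.
C6: derived state '+' in Meroyx and Microeus only — synapomorphy for {Meroyx, Microeus}.
Most parsimonious ingroup topology: (((Microeus,Meroyx),Lithyx),Xiphodon).
Microeus and Meroyx form a cherry on this tree, so they are sister taxa.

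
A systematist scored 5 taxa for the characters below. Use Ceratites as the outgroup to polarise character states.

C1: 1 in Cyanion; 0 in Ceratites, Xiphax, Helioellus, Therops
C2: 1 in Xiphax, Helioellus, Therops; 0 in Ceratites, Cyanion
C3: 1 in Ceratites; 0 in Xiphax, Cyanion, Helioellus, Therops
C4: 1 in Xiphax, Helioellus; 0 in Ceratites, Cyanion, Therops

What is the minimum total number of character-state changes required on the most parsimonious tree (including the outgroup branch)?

Character polarity is set by the outgroup: the derived state is whichever differs from the outgroup's state, so for C3 the derived state is '0', and for the remaining characters it is '1'.
C1: derived state '1' in Cyanion only — an autapomorphy, so it tells us nothing about relationships among taxa.
C2: derived state '1' in Helioellus, Therops, and Xiphax only — synapomorphy for {Helioellus, Therops, Xiphax}.
C3 (derived state '0') is shared by all ingroup taxa — unites the whole ingroup.
C4 (derived state '1') is shared by Helioellus and Xiphax — a synapomorphy uniting that clade.
Most parsimonious ingroup topology: (((Xiphax,Helioellus),Therops),Cyanion).
Changes per character on this tree: C1: 1; C2: 1; C3: 1; C4: 1.
Total = 4.

4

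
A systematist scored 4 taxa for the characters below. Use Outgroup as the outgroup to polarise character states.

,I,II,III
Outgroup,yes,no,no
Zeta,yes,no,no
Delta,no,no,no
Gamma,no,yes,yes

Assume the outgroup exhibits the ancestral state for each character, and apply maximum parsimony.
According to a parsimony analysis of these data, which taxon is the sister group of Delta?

Gamma

Character polarity is set by the outgroup: the derived state is whichever differs from the outgroup's state, so for I the derived state is 'no', and for the remaining characters it is 'yes'.
I: derived state 'no' in Delta and Gamma only — synapomorphy for {Delta, Gamma}.
II: derived state 'yes' in Gamma only — an autapomorphy, so it tells us nothing about relationships among taxa.
III: derived state 'yes' in Gamma only — an autapomorphy, so it tells us nothing about relationships among taxa.
Most parsimonious ingroup topology: (Zeta,(Delta,Gamma)).
Delta and Gamma form a cherry on this tree, so they are sister taxa.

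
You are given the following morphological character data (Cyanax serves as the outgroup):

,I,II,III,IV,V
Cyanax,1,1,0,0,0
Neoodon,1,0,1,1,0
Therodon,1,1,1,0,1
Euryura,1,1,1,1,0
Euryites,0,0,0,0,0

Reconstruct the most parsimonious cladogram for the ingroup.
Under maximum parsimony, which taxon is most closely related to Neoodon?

Character polarity is set by the outgroup: the derived state is whichever differs from the outgroup's state, so for I, II the derived state is '0', and for the remaining characters it is '1'.
I: derived state '0' in Euryites only — an autapomorphy, so it tells us nothing about relationships among taxa.
II (state '0') occurs in Euryites and Neoodon but conflicts with the nesting implied by the other characters — most parsimoniously interpreted as homoplasy.
III (derived state '1') is shared by Euryura, Neoodon, and Therodon — a synapomorphy uniting that clade.
IV: derived state '1' in Euryura and Neoodon only — synapomorphy for {Euryura, Neoodon}.
V (derived state '1') is unique to Therodon (autapomorphy; uninformative for grouping).
Most parsimonious ingroup topology: (((Neoodon,Euryura),Therodon),Euryites).
Neoodon and Euryura form a cherry on this tree, so they are sister taxa.

Euryura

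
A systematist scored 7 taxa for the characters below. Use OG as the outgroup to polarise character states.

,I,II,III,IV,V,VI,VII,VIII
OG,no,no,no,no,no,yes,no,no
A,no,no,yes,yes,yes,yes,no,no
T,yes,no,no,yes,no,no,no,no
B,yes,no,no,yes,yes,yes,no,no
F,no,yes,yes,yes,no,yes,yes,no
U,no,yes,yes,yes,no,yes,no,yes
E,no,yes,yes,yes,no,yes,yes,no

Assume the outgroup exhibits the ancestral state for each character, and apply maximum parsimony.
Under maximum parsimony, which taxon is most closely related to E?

F

Character polarity is set by the outgroup: the derived state is whichever differs from the outgroup's state, so for VI the derived state is 'no', and for the remaining characters it is 'yes'.
Only B and T show the derived state 'yes' for I, supporting them as a clade.
II (derived state 'yes') is shared by E, F, and U — a synapomorphy uniting that clade.
III (derived state 'yes') is shared by A, E, F, and U — a synapomorphy uniting that clade.
IV (derived state 'yes') is shared by all ingroup taxa — unites the whole ingroup.
V (state 'yes') occurs in A and B but conflicts with the nesting implied by the other characters — most parsimoniously interpreted as homoplasy.
VI (derived state 'no') is unique to T (autapomorphy; uninformative for grouping).
VII: derived state 'yes' in E and F only — synapomorphy for {E, F}.
VIII: derived state 'yes' in U only — an autapomorphy, so it tells us nothing about relationships among taxa.
Most parsimonious ingroup topology: ((A,((F,E),U)),(T,B)).
E and F form a cherry on this tree, so they are sister taxa.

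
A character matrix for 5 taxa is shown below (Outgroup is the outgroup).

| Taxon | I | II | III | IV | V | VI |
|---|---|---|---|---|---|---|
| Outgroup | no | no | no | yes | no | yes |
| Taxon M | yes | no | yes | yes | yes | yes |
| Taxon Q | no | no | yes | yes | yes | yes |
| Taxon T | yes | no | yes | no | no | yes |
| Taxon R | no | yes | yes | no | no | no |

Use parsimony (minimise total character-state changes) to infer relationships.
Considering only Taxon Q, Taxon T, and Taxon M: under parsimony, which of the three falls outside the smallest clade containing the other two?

Character polarity is set by the outgroup: the derived state is whichever differs from the outgroup's state, so for IV, VI the derived state is 'no', and for the remaining characters it is 'yes'.
I (state 'yes') occurs in Taxon M and Taxon T but conflicts with the nesting implied by the other characters — most parsimoniously interpreted as homoplasy.
II (derived state 'yes') is unique to Taxon R (autapomorphy; uninformative for grouping).
All ingroup taxa share the derived state 'yes' for III; it defines the ingroup but does not resolve relationships within it.
IV: derived state 'no' in Taxon R and Taxon T only — synapomorphy for {Taxon R, Taxon T}.
V (derived state 'yes') is shared by Taxon M and Taxon Q — a synapomorphy uniting that clade.
VI: derived state 'no' in Taxon R only — an autapomorphy, so it tells us nothing about relationships among taxa.
Most parsimonious ingroup topology: ((Taxon M,Taxon Q),(Taxon T,Taxon R)).
Taxon M and Taxon Q share a more recent common ancestor with each other than either does with Taxon T, so Taxon T is the least closely related of the three.

Taxon T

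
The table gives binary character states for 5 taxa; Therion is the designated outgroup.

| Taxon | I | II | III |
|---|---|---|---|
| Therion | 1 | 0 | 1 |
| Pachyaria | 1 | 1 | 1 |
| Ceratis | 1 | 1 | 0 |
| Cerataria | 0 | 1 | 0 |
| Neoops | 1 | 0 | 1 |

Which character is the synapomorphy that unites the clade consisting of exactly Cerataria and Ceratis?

III

Character polarity is set by the outgroup: the derived state is whichever differs from the outgroup's state, so for I, III the derived state is '0', and for the remaining characters it is '1'.
I: derived state '0' in Cerataria only — an autapomorphy, so it tells us nothing about relationships among taxa.
II (derived state '1') is shared by Cerataria, Ceratis, and Pachyaria — a synapomorphy uniting that clade.
III: derived state '0' in Cerataria and Ceratis only — synapomorphy for {Cerataria, Ceratis}.
Most parsimonious ingroup topology: ((Pachyaria,(Ceratis,Cerataria)),Neoops).
The clade {Cerataria, Ceratis} is supported by III: its derived state '0' occurs in exactly those taxa and in no other taxon (including the outgroup).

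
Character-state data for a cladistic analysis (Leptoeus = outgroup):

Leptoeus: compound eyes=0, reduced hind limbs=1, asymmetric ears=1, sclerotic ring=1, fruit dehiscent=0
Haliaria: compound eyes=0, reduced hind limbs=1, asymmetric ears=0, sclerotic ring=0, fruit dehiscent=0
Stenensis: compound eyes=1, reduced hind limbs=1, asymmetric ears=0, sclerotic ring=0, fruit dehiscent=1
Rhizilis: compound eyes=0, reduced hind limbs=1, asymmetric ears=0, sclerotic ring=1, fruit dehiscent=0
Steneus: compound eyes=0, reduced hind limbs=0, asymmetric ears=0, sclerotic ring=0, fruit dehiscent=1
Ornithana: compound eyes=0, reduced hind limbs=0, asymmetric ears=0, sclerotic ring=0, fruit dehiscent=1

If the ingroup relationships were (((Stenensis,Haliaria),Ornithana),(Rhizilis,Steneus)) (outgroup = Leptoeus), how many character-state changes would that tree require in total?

9

Map each character onto (((Stenensis,Haliaria),Ornithana),(Rhizilis,Steneus)) (rooted by Leptoeus) and count the minimum state changes it requires (Fitch parsimony):
compound eyes: 1; reduced hind limbs: 2; asymmetric ears: 1; sclerotic ring: 2; fruit dehiscent: 3.
Total tree length = 9.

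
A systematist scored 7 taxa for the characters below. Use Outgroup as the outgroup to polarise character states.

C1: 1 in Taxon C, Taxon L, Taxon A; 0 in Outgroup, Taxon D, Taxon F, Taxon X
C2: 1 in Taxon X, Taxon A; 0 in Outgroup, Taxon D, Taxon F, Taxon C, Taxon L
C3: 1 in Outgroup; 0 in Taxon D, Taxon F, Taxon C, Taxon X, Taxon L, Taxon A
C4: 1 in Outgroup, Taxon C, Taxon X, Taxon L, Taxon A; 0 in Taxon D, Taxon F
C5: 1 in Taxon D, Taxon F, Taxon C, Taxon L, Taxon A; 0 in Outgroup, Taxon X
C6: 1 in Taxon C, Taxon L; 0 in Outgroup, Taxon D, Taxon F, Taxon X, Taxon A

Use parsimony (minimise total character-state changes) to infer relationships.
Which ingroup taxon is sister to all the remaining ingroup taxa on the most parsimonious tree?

Character polarity is set by the outgroup: the derived state is whichever differs from the outgroup's state, so for C3, C4 the derived state is '0', and for the remaining characters it is '1'.
Only Taxon A, Taxon C, and Taxon L show the derived state '1' for C1, supporting them as a clade.
C2 (state '1') occurs in Taxon A and Taxon X but conflicts with the nesting implied by the other characters — most parsimoniously interpreted as homoplasy.
All ingroup taxa share the derived state '0' for C3; it defines the ingroup but does not resolve relationships within it.
C4 (derived state '0') is shared by Taxon D and Taxon F — a synapomorphy uniting that clade.
Only Taxon A, Taxon C, Taxon D, Taxon F, and Taxon L show the derived state '1' for C5, supporting them as a clade.
C6 (derived state '1') is shared by Taxon C and Taxon L — a synapomorphy uniting that clade.
Most parsimonious ingroup topology: (((Taxon D,Taxon F),((Taxon C,Taxon L),Taxon A)),Taxon X).
Taxon X is sister to the clade containing all other ingroup taxa, so it is the earliest-diverging (most basal) ingroup lineage.

Taxon X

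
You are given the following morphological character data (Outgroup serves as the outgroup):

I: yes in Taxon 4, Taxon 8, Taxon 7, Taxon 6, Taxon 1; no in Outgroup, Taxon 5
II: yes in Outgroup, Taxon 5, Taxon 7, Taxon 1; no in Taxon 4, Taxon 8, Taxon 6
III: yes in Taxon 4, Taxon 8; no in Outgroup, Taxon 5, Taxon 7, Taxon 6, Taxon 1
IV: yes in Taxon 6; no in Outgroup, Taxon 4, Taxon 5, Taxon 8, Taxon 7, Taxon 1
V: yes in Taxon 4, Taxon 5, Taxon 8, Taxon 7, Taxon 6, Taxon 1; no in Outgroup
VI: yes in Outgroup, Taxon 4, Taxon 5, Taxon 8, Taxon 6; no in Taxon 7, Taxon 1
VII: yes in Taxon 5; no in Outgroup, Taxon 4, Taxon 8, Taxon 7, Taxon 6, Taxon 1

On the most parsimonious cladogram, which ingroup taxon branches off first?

Character polarity is set by the outgroup: the derived state is whichever differs from the outgroup's state, so for II, VI the derived state is 'no', and for the remaining characters it is 'yes'.
I (derived state 'yes') is shared by Taxon 1, Taxon 4, Taxon 6, Taxon 7, and Taxon 8 — a synapomorphy uniting that clade.
II: derived state 'no' in Taxon 4, Taxon 6, and Taxon 8 only — synapomorphy for {Taxon 4, Taxon 6, Taxon 8}.
Only Taxon 4 and Taxon 8 show the derived state 'yes' for III, supporting them as a clade.
IV: derived state 'yes' in Taxon 6 only — an autapomorphy, so it tells us nothing about relationships among taxa.
All ingroup taxa share the derived state 'yes' for V; it defines the ingroup but does not resolve relationships within it.
VI: derived state 'no' in Taxon 1 and Taxon 7 only — synapomorphy for {Taxon 1, Taxon 7}.
VII (derived state 'yes') is unique to Taxon 5 (autapomorphy; uninformative for grouping).
Most parsimonious ingroup topology: (((Taxon 6,(Taxon 4,Taxon 8)),(Taxon 7,Taxon 1)),Taxon 5).
Taxon 5 is sister to the clade containing all other ingroup taxa, so it is the earliest-diverging (most basal) ingroup lineage.

Taxon 5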